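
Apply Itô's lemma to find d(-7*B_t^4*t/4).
d(-7*B_t^4*t/4) = (7*B_t^2*(-B_t^2 - 6*t)/4) dt + (-7*B_t^3*t) dB_t

Itô's formula for f(t, x): d f(t, B_t) = (f_t + (1/2) f_xx) dt + f_x dB_t. Compute partials of f(t, x) = -7*t*x^4/4:
  f_t(t,x)  = -7*x^4/4
  f_x(t,x)  = -7*t*x^3
  f_xx(t,x) = -21*t*x^2
Assemble drift = f_t + (1/2) f_xx = 7*x^2*(-6*t - x^2)/4 and diffusion = f_x = -7*t*x^3. Substituting x = B_t:
  d(-7*B_t^4*t/4) = (7*B_t^2*(-B_t^2 - 6*t)/4) dt + (-7*B_t^3*t) dB_t.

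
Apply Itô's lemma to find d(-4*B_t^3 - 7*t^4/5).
d(-4*B_t^3 - 7*t^4/5) = (-12*B_t - 28*t^3/5) dt + (-12*B_t^2) dB_t

Itô's formula for f(t, x): d f(t, B_t) = (f_t + (1/2) f_xx) dt + f_x dB_t. Compute partials of f(t, x) = -7*t^4/5 - 4*x^3:
  f_t(t,x)  = -28*t^3/5
  f_x(t,x)  = -12*x^2
  f_xx(t,x) = -24*x
Assemble drift = f_t + (1/2) f_xx = -28*t^3/5 - 12*x and diffusion = f_x = -12*x^2. Substituting x = B_t:
  d(-4*B_t^3 - 7*t^4/5) = (-12*B_t - 28*t^3/5) dt + (-12*B_t^2) dB_t.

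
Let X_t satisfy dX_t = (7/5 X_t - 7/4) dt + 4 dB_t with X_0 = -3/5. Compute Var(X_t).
Var(X_t) = 40*exp(14*t/5)/7 - 40/7

The variance V(t) = Var(X_t) satisfies V'(t) = 2 a V(t) + c^2 with V(0) = 0 (drift coefficient is linear in X, diffusion is constant). With a = 7/5, c = 4, the solution is
  V(t) = (c^2 / (2 a)) * (exp(2 a t) - 1)
       = (4^2 / (2*(7/5))) * (exp((14/5) t) - 1)
       = 40*exp(14*t/5)/7 - 40/7.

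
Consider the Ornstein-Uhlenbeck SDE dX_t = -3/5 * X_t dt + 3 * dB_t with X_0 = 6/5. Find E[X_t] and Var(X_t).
E[X_t] = 6*exp(-3*t/5)/5; Var(X_t) = 15/2 - 15*exp(-6*t/5)/2

The OU SDE dX = -theta X dt + sigma dB admits the integrating factor exp(theta t): d(exp(theta t) X_t) = sigma exp(theta t) dB_t. Integrating from 0 to t:
  X_t = x_0 * exp(-theta t) + sigma * int_0^t exp(-theta (t-s)) dB_s.
The Itô integral has mean 0 and (by the Itô isometry) variance sigma^2 * int_0^t exp(-2 theta (t - s)) ds = sigma^2 * (1 - exp(-2 theta t)) / (2 theta).
With theta = 3/5, sigma = 3, x_0 = 6/5:
  E[X_t] = 6/5 * exp(-3/5 t) = 6*exp(-3*t/5)/5
  Var(X_t) = (3)^2 * (1 - exp(-2*3/5 t)) / (2 * 3/5) = 15/2 - 15*exp(-6*t/5)/2.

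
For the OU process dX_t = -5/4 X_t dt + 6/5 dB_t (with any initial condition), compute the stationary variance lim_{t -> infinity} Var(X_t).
lim Var(X_t) = 72/125

The OU SDE dX = -theta X dt + sigma dB admits the integrating factor exp(theta t): d(exp(theta t) X_t) = sigma exp(theta t) dB_t. Integrating from 0 to t gives X_t = x_0 * exp(-theta t) + sigma * int_0^t exp(-theta (t-s)) dB_s for any initial x_0. The Itô integral has variance (by the Itô isometry) sigma^2 * int_0^t exp(-2 theta (t - s)) ds = sigma^2 * (1 - exp(-2 theta t)) / (2 theta), independent of x_0.
With theta = 5/4, sigma = 6/5:
  Var(X_t) = (6/5)^2 * (1 - exp(-2*5/4 t)) / (2 * 5/4) = 72/125 - 72*exp(-5*t/2)/125.
As t -> infinity, exp(-2*5/4 t) -> 0, so the stationary variance is sigma^2 / (2 theta) = 72/125.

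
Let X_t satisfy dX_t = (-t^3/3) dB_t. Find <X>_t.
<X>_t = t^7/63

For an Itô process dX_t = a(t) dt + b(t) dB_t, the quadratic variation is <X>_t = int_0^t b(s)^2 ds (the drift term does not contribute). Here b(s) = -s^3/3, so
  b(s)^2 = s^6/9.
Integrating from 0 to t:
  <X>_t = int_0^t (s^6/9) ds = t^7/63.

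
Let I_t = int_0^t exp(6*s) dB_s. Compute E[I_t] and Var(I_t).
E[I_t] = 0; Var(I_t) = exp(12*t)/12 - 1/12

The Itô integral of a deterministic integrand f(s) has mean 0 because each increment f(s) * (B_{s+ds} - B_s) has mean 0. By the Itô isometry:
  Var( int_0^t f(s) dB_s ) = E[ (int_0^t f(s) dB_s)^2 ] = int_0^t f(s)^2 ds.
Here f(s) = exp(6*s), so f(s)^2 = exp(12*s). Integrate:
  int_0^t (exp(12*s)) ds = exp(12*t)/12 - 1/12.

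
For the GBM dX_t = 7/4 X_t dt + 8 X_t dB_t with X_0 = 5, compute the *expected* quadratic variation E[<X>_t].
E[<X>_t] = 640*exp(135*t/2)/27 - 640/27

<X>_t = int_0^t (8 * X_s)^2 ds. Taking expectation inside the integral: E[<X>_t] = 8^2 * int_0^t E[X_s^2] ds. For GBM, E[X_s^2] = x_0^2 * exp((2 mu + sigma^2) s). Integrating:
  E[<X>_t] = 8^2 * 5^2 * (exp((2*(7/4) + 8^2) t) - 1) / (2*(7/4) + 8^2)
           = 8^2 * 5^2 * (exp((135/2) t) - 1) / (135/2) = 640*exp(135*t/2)/27 - 640/27.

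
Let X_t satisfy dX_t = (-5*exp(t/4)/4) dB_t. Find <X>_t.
<X>_t = 25*exp(t/2)/8 - 25/8

For an Itô process dX_t = a(t) dt + b(t) dB_t, the quadratic variation is <X>_t = int_0^t b(s)^2 ds (the drift term does not contribute). Here b(s) = -5*exp(s/4)/4, so
  b(s)^2 = 25*exp(s/2)/16.
Integrating from 0 to t:
  <X>_t = int_0^t (25*exp(s/2)/16) ds = 25*exp(t/2)/8 - 25/8.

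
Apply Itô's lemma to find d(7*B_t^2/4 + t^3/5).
d(7*B_t^2/4 + t^3/5) = (3*t^2/5 + 7/4) dt + (7*B_t/2) dB_t

Itô's formula for f(t, x): d f(t, B_t) = (f_t + (1/2) f_xx) dt + f_x dB_t. Compute partials of f(t, x) = t^3/5 + 7*x^2/4:
  f_t(t,x)  = 3*t^2/5
  f_x(t,x)  = 7*x/2
  f_xx(t,x) = 7/2
Assemble drift = f_t + (1/2) f_xx = 3*t^2/5 + 7/4 and diffusion = f_x = 7*x/2. Substituting x = B_t:
  d(7*B_t^2/4 + t^3/5) = (3*t^2/5 + 7/4) dt + (7*B_t/2) dB_t.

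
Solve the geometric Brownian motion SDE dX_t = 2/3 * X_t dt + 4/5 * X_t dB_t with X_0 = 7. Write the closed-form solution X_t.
X_t = 7 * exp((26/75) * t + (4/5) * B_t)

For GBM dX = mu X dt + sigma X dB with X_0 = x_0, apply Itô to Y = log X: dY = (mu - sigma^2/2) dt + sigma dB, so Y_t = log(x_0) + (mu - sigma^2/2) t + sigma B_t and hence X_t = x_0 * exp((mu - sigma^2/2) t + sigma B_t).
With mu = 2/3, sigma = 4/5, x_0 = 7, this gives:
  X_t = 7 * exp((26/75) * t + (4/5) * B_t).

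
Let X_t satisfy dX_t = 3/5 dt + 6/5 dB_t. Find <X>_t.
<X>_t = 36*t/25

For an Itô process dX_t = a(t) dt + b(t) dB_t, the quadratic variation is <X>_t = int_0^t b(s)^2 ds (the drift term does not contribute). Here b(s) = 6/5, so
  b(s)^2 = 36/25.
Integrating from 0 to t:
  <X>_t = int_0^t (36/25) ds = 36*t/25.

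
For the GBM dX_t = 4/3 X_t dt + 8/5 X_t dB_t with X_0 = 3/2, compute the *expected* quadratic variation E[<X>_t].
E[<X>_t] = 54*exp(392*t/75)/49 - 54/49

<X>_t = int_0^t ((8/5) * X_s)^2 ds. Taking expectation inside the integral: E[<X>_t] = (8/5)^2 * int_0^t E[X_s^2] ds. For GBM, E[X_s^2] = x_0^2 * exp((2 mu + sigma^2) s). Integrating:
  E[<X>_t] = (8/5)^2 * (3/2)^2 * (exp((2*(4/3) + (8/5)^2) t) - 1) / (2*(4/3) + (8/5)^2)
           = (8/5)^2 * (3/2)^2 * (exp((392/75) t) - 1) / (392/75) = 54*exp(392*t/75)/49 - 54/49.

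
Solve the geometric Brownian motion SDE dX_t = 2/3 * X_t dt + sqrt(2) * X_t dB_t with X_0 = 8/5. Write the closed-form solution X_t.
X_t = 8/5 * exp((-1/3) * t + (sqrt(2)) * B_t)

For GBM dX = mu X dt + sigma X dB with X_0 = x_0, apply Itô to Y = log X: dY = (mu - sigma^2/2) dt + sigma dB, so Y_t = log(x_0) + (mu - sigma^2/2) t + sigma B_t and hence X_t = x_0 * exp((mu - sigma^2/2) t + sigma B_t).
With mu = 2/3, sigma = sqrt(2), x_0 = 8/5, this gives:
  X_t = 8/5 * exp((-1/3) * t + (sqrt(2)) * B_t).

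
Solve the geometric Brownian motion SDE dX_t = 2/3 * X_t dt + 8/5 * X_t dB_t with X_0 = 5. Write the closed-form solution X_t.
X_t = 5 * exp((-46/75) * t + (8/5) * B_t)

For GBM dX = mu X dt + sigma X dB with X_0 = x_0, apply Itô to Y = log X: dY = (mu - sigma^2/2) dt + sigma dB, so Y_t = log(x_0) + (mu - sigma^2/2) t + sigma B_t and hence X_t = x_0 * exp((mu - sigma^2/2) t + sigma B_t).
With mu = 2/3, sigma = 8/5, x_0 = 5, this gives:
  X_t = 5 * exp((-46/75) * t + (8/5) * B_t).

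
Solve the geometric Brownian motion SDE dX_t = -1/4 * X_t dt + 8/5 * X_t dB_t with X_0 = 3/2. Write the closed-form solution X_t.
X_t = 3/2 * exp((-153/100) * t + (8/5) * B_t)

For GBM dX = mu X dt + sigma X dB with X_0 = x_0, apply Itô to Y = log X: dY = (mu - sigma^2/2) dt + sigma dB, so Y_t = log(x_0) + (mu - sigma^2/2) t + sigma B_t and hence X_t = x_0 * exp((mu - sigma^2/2) t + sigma B_t).
With mu = -1/4, sigma = 8/5, x_0 = 3/2, this gives:
  X_t = 3/2 * exp((-153/100) * t + (8/5) * B_t).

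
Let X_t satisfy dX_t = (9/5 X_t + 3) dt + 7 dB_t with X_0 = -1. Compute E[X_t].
E[X_t] = 2*exp(9*t/5)/3 - 5/3

Taking expectations and using E[dB_t] = 0, the mean m(t) = E[X_t] satisfies the ODE m'(t) = a m(t) + b with m(0) = x_0. With a = 9/5, b = 3, x_0 = -1, the solution is
  m(t) = x_0 * exp(a t) + (b/a) * (exp(a t) - 1)
       = (-1) * exp((9/5) t) + (3/(9/5)) * (exp((9/5) t) - 1)
       = 2*exp(9*t/5)/3 - 5/3.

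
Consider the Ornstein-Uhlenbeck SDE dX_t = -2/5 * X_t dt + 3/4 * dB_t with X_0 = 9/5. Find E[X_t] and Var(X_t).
E[X_t] = 9*exp(-2*t/5)/5; Var(X_t) = 45/64 - 45*exp(-4*t/5)/64

The OU SDE dX = -theta X dt + sigma dB admits the integrating factor exp(theta t): d(exp(theta t) X_t) = sigma exp(theta t) dB_t. Integrating from 0 to t:
  X_t = x_0 * exp(-theta t) + sigma * int_0^t exp(-theta (t-s)) dB_s.
The Itô integral has mean 0 and (by the Itô isometry) variance sigma^2 * int_0^t exp(-2 theta (t - s)) ds = sigma^2 * (1 - exp(-2 theta t)) / (2 theta).
With theta = 2/5, sigma = 3/4, x_0 = 9/5:
  E[X_t] = 9/5 * exp(-2/5 t) = 9*exp(-2*t/5)/5
  Var(X_t) = (3/4)^2 * (1 - exp(-2*2/5 t)) / (2 * 2/5) = 45/64 - 45*exp(-4*t/5)/64.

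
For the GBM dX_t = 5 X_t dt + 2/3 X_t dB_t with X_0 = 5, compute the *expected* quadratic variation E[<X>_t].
E[<X>_t] = 50*exp(94*t/9)/47 - 50/47

<X>_t = int_0^t ((2/3) * X_s)^2 ds. Taking expectation inside the integral: E[<X>_t] = (2/3)^2 * int_0^t E[X_s^2] ds. For GBM, E[X_s^2] = x_0^2 * exp((2 mu + sigma^2) s). Integrating:
  E[<X>_t] = (2/3)^2 * 5^2 * (exp((2*5 + (2/3)^2) t) - 1) / (2*5 + (2/3)^2)
           = (2/3)^2 * 5^2 * (exp((94/9) t) - 1) / (94/9) = 50*exp(94*t/9)/47 - 50/47.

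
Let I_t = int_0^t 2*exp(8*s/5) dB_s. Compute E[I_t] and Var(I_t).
E[I_t] = 0; Var(I_t) = 5*exp(16*t/5)/4 - 5/4

The Itô integral of a deterministic integrand f(s) has mean 0 because each increment f(s) * (B_{s+ds} - B_s) has mean 0. By the Itô isometry:
  Var( int_0^t f(s) dB_s ) = E[ (int_0^t f(s) dB_s)^2 ] = int_0^t f(s)^2 ds.
Here f(s) = 2*exp(8*s/5), so f(s)^2 = 4*exp(16*s/5). Integrate:
  int_0^t (4*exp(16*s/5)) ds = 5*exp(16*t/5)/4 - 5/4.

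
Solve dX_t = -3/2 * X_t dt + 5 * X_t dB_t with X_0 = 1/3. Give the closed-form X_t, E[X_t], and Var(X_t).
X_t = 1/3 * exp((-14) t + (5) B_t); E[X_t] = exp(-3*t/2)/3; Var(X_t) = (exp(25*t) - 1)*exp(-3*t)/9

For GBM dX = mu X dt + sigma X dB with X_0 = x_0, apply Itô to Y = log X: dY = (mu - sigma^2/2) dt + sigma dB, so Y_t = log(x_0) + (mu - sigma^2/2) t + sigma B_t and hence X_t = x_0 * exp((mu - sigma^2/2) t + sigma B_t).
With mu = -3/2, sigma = 5, x_0 = 1/3, this gives:
  X_t = 1/3 * exp((-14) * t + (5) * B_t).
Since sigma*B_t ~ Normal(0, sigma^2 t), E[exp(sigma*B_t)] = exp(sigma^2 t / 2); so E[X_t] = x_0 * exp((mu - sigma^2/2) t) * exp(sigma^2 t / 2) = x_0 * exp(mu t) = exp(-3*t/2)/3.
Var(X_t) = E[X_t^2] - (E[X_t])^2 = x_0^2 * exp(2 mu t) * (exp(sigma^2 t) - 1) = (exp(25*t) - 1)*exp(-3*t)/9.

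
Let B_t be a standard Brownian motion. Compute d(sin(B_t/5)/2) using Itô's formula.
d(sin(B_t/5)/2) = (-sin(B_t/5)/100) dt + (cos(B_t/5)/10) dB_t

Itô's formula for f(B_t) gives d f(B_t) = f'(B_t) dB_t + (1/2) f''(B_t) dt. Compute derivatives of f(x) = sin(x/5)/2:
  f'(x)  = cos(x/5)/10
  f''(x) = -sin(x/5)/50
Substitute x = B_t and multiply the f'' term by 1/2:
  drift     = (1/2) * (-sin(x/5)/50) evaluated at B_t = -sin(B_t/5)/100
  diffusion = (cos(x/5)/10) evaluated at B_t = cos(B_t/5)/10
Therefore d(sin(B_t/5)/2) = (-sin(B_t/5)/100) dt + (cos(B_t/5)/10) dB_t.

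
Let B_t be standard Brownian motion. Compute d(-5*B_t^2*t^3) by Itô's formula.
d(-5*B_t^2*t^3) = (5*t^2*(-3*B_t^2 - t)) dt + (-10*B_t*t^3) dB_t

Itô's formula for f(t, x): d f(t, B_t) = (f_t + (1/2) f_xx) dt + f_x dB_t. Compute partials of f(t, x) = -5*t^3*x^2:
  f_t(t,x)  = -15*t^2*x^2
  f_x(t,x)  = -10*t^3*x
  f_xx(t,x) = -10*t^3
Assemble drift = f_t + (1/2) f_xx = 5*t^2*(-t - 3*x^2) and diffusion = f_x = -10*t^3*x. Substituting x = B_t:
  d(-5*B_t^2*t^3) = (5*t^2*(-3*B_t^2 - t)) dt + (-10*B_t*t^3) dB_t.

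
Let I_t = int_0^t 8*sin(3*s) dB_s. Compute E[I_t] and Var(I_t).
E[I_t] = 0; Var(I_t) = 32*t - 16*sin(6*t)/3

The Itô integral of a deterministic integrand f(s) has mean 0 because each increment f(s) * (B_{s+ds} - B_s) has mean 0. By the Itô isometry:
  Var( int_0^t f(s) dB_s ) = E[ (int_0^t f(s) dB_s)^2 ] = int_0^t f(s)^2 ds.
Here f(s) = 8*sin(3*s), so f(s)^2 = 64*sin(3*s)^2. Integrate:
  int_0^t (64*sin(3*s)^2) ds = 32*t - 16*sin(6*t)/3.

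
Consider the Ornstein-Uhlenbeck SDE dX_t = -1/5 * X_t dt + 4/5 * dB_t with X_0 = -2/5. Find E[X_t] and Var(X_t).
E[X_t] = -2*exp(-t/5)/5; Var(X_t) = 8/5 - 8*exp(-2*t/5)/5

The OU SDE dX = -theta X dt + sigma dB admits the integrating factor exp(theta t): d(exp(theta t) X_t) = sigma exp(theta t) dB_t. Integrating from 0 to t:
  X_t = x_0 * exp(-theta t) + sigma * int_0^t exp(-theta (t-s)) dB_s.
The Itô integral has mean 0 and (by the Itô isometry) variance sigma^2 * int_0^t exp(-2 theta (t - s)) ds = sigma^2 * (1 - exp(-2 theta t)) / (2 theta).
With theta = 1/5, sigma = 4/5, x_0 = -2/5:
  E[X_t] = -2/5 * exp(-1/5 t) = -2*exp(-t/5)/5
  Var(X_t) = (4/5)^2 * (1 - exp(-2*1/5 t)) / (2 * 1/5) = 8/5 - 8*exp(-2*t/5)/5.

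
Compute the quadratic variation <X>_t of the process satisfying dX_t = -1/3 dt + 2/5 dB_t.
<X>_t = 4*t/25

For an Itô process dX_t = a(t) dt + b(t) dB_t, the quadratic variation is <X>_t = int_0^t b(s)^2 ds (the drift term does not contribute). Here b(s) = 2/5, so
  b(s)^2 = 4/25.
Integrating from 0 to t:
  <X>_t = int_0^t (4/25) ds = 4*t/25.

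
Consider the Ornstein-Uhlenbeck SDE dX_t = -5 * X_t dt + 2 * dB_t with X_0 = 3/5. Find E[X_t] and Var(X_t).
E[X_t] = 3*exp(-5*t)/5; Var(X_t) = 2/5 - 2*exp(-10*t)/5

The OU SDE dX = -theta X dt + sigma dB admits the integrating factor exp(theta t): d(exp(theta t) X_t) = sigma exp(theta t) dB_t. Integrating from 0 to t:
  X_t = x_0 * exp(-theta t) + sigma * int_0^t exp(-theta (t-s)) dB_s.
The Itô integral has mean 0 and (by the Itô isometry) variance sigma^2 * int_0^t exp(-2 theta (t - s)) ds = sigma^2 * (1 - exp(-2 theta t)) / (2 theta).
With theta = 5, sigma = 2, x_0 = 3/5:
  E[X_t] = 3/5 * exp(-5 t) = 3*exp(-5*t)/5
  Var(X_t) = (2)^2 * (1 - exp(-2*5 t)) / (2 * 5) = 2/5 - 2*exp(-10*t)/5.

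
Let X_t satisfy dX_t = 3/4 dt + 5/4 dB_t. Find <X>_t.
<X>_t = 25*t/16

For an Itô process dX_t = a(t) dt + b(t) dB_t, the quadratic variation is <X>_t = int_0^t b(s)^2 ds (the drift term does not contribute). Here b(s) = 5/4, so
  b(s)^2 = 25/16.
Integrating from 0 to t:
  <X>_t = int_0^t (25/16) ds = 25*t/16.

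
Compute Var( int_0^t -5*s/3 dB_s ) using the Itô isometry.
Var = 25*t^3/27

The Itô integral of a deterministic integrand f(s) has mean 0 because each increment f(s) * (B_{s+ds} - B_s) has mean 0. By the Itô isometry:
  Var( int_0^t f(s) dB_s ) = E[ (int_0^t f(s) dB_s)^2 ] = int_0^t f(s)^2 ds.
Here f(s) = -5*s/3, so f(s)^2 = 25*s^2/9. Integrate:
  int_0^t (25*s^2/9) ds = 25*t^3/27.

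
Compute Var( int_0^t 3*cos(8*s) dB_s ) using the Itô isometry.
Var = 9*t/2 + 9*sin(8*t)*cos(8*t)/16

The Itô integral of a deterministic integrand f(s) has mean 0 because each increment f(s) * (B_{s+ds} - B_s) has mean 0. By the Itô isometry:
  Var( int_0^t f(s) dB_s ) = E[ (int_0^t f(s) dB_s)^2 ] = int_0^t f(s)^2 ds.
Here f(s) = 3*cos(8*s), so f(s)^2 = 9*cos(8*s)^2. Integrate:
  int_0^t (9*cos(8*s)^2) ds = 9*t/2 + 9*sin(8*t)*cos(8*t)/16.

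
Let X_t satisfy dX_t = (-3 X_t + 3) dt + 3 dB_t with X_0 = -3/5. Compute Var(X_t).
Var(X_t) = 3/2 - 3*exp(-6*t)/2

The variance V(t) = Var(X_t) satisfies V'(t) = 2 a V(t) + c^2 with V(0) = 0 (drift coefficient is linear in X, diffusion is constant). With a = -3, c = 3, the solution is
  V(t) = (c^2 / (2 a)) * (exp(2 a t) - 1)
       = (3^2 / (2*(-3))) * (exp((-6) t) - 1)
       = 3/2 - 3*exp(-6*t)/2.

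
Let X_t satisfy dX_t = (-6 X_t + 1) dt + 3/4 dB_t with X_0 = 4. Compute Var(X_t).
Var(X_t) = 3/64 - 3*exp(-12*t)/64

The variance V(t) = Var(X_t) satisfies V'(t) = 2 a V(t) + c^2 with V(0) = 0 (drift coefficient is linear in X, diffusion is constant). With a = -6, c = 3/4, the solution is
  V(t) = (c^2 / (2 a)) * (exp(2 a t) - 1)
       = ((3/4)^2 / (2*(-6))) * (exp((-12) t) - 1)
       = 3/64 - 3*exp(-12*t)/64.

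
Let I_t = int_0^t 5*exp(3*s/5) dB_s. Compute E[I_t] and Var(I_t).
E[I_t] = 0; Var(I_t) = 125*exp(6*t/5)/6 - 125/6

The Itô integral of a deterministic integrand f(s) has mean 0 because each increment f(s) * (B_{s+ds} - B_s) has mean 0. By the Itô isometry:
  Var( int_0^t f(s) dB_s ) = E[ (int_0^t f(s) dB_s)^2 ] = int_0^t f(s)^2 ds.
Here f(s) = 5*exp(3*s/5), so f(s)^2 = 25*exp(6*s/5). Integrate:
  int_0^t (25*exp(6*s/5)) ds = 125*exp(6*t/5)/6 - 125/6.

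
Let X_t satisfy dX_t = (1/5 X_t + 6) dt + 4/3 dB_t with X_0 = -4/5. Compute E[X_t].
E[X_t] = 146*exp(t/5)/5 - 30

Taking expectations and using E[dB_t] = 0, the mean m(t) = E[X_t] satisfies the ODE m'(t) = a m(t) + b with m(0) = x_0. With a = 1/5, b = 6, x_0 = -4/5, the solution is
  m(t) = x_0 * exp(a t) + (b/a) * (exp(a t) - 1)
       = (-4/5) * exp((1/5) t) + (6/(1/5)) * (exp((1/5) t) - 1)
       = 146*exp(t/5)/5 - 30.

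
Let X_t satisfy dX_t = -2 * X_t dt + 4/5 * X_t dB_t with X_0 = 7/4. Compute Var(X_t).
Var(X_t) = (49*exp(16*t/25) - 49)*exp(-4*t)/16

For GBM dX = mu X dt + sigma X dB with X_0 = x_0, apply Itô to Y = log X: dY = (mu - sigma^2/2) dt + sigma dB, so Y_t = log(x_0) + (mu - sigma^2/2) t + sigma B_t and hence X_t = x_0 * exp((mu - sigma^2/2) t + sigma B_t).
With mu = -2, sigma = 4/5, x_0 = 7/4, this gives:
  X_t = 7/4 * exp((-58/25) * t + (4/5) * B_t).
Since sigma*B_t ~ Normal(0, sigma^2 t), E[exp(sigma*B_t)] = exp(sigma^2 t / 2); so E[X_t] = x_0 * exp((mu - sigma^2/2) t) * exp(sigma^2 t / 2) = x_0 * exp(mu t) = 7*exp(-2*t)/4.
Var(X_t) = E[X_t^2] - (E[X_t])^2 = x_0^2 * exp(2 mu t) * (exp(sigma^2 t) - 1) = (49*exp(16*t/25) - 49)*exp(-4*t)/16.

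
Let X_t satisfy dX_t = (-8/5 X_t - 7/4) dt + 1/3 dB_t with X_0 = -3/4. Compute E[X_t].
E[X_t] = -35/32 + 11*exp(-8*t/5)/32

Taking expectations and using E[dB_t] = 0, the mean m(t) = E[X_t] satisfies the ODE m'(t) = a m(t) + b with m(0) = x_0. With a = -8/5, b = -7/4, x_0 = -3/4, the solution is
  m(t) = x_0 * exp(a t) + (b/a) * (exp(a t) - 1)
       = (-3/4) * exp((-8/5) t) + ((-7/4)/(-8/5)) * (exp((-8/5) t) - 1)
       = -35/32 + 11*exp(-8*t/5)/32.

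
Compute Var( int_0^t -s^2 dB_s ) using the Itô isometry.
Var = t^5/5

The Itô integral of a deterministic integrand f(s) has mean 0 because each increment f(s) * (B_{s+ds} - B_s) has mean 0. By the Itô isometry:
  Var( int_0^t f(s) dB_s ) = E[ (int_0^t f(s) dB_s)^2 ] = int_0^t f(s)^2 ds.
Here f(s) = -s^2, so f(s)^2 = s^4. Integrate:
  int_0^t (s^4) ds = t^5/5.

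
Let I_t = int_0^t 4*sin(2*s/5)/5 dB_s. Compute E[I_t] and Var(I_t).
E[I_t] = 0; Var(I_t) = 8*t/25 - 2*sin(4*t/5)/5

The Itô integral of a deterministic integrand f(s) has mean 0 because each increment f(s) * (B_{s+ds} - B_s) has mean 0. By the Itô isometry:
  Var( int_0^t f(s) dB_s ) = E[ (int_0^t f(s) dB_s)^2 ] = int_0^t f(s)^2 ds.
Here f(s) = 4*sin(2*s/5)/5, so f(s)^2 = 16*sin(2*s/5)^2/25. Integrate:
  int_0^t (16*sin(2*s/5)^2/25) ds = 8*t/25 - 2*sin(4*t/5)/5.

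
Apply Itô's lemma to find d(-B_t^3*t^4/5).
d(-B_t^3*t^4/5) = (B_t*t^3*(-4*B_t^2 - 3*t)/5) dt + (-3*B_t^2*t^4/5) dB_t

Itô's formula for f(t, x): d f(t, B_t) = (f_t + (1/2) f_xx) dt + f_x dB_t. Compute partials of f(t, x) = -t^4*x^3/5:
  f_t(t,x)  = -4*t^3*x^3/5
  f_x(t,x)  = -3*t^4*x^2/5
  f_xx(t,x) = -6*t^4*x/5
Assemble drift = f_t + (1/2) f_xx = t^3*x*(-3*t - 4*x^2)/5 and diffusion = f_x = -3*t^4*x^2/5. Substituting x = B_t:
  d(-B_t^3*t^4/5) = (B_t*t^3*(-4*B_t^2 - 3*t)/5) dt + (-3*B_t^2*t^4/5) dB_t.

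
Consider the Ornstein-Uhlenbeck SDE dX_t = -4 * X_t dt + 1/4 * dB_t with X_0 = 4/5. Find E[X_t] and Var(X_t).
E[X_t] = 4*exp(-4*t)/5; Var(X_t) = 1/128 - exp(-8*t)/128

The OU SDE dX = -theta X dt + sigma dB admits the integrating factor exp(theta t): d(exp(theta t) X_t) = sigma exp(theta t) dB_t. Integrating from 0 to t:
  X_t = x_0 * exp(-theta t) + sigma * int_0^t exp(-theta (t-s)) dB_s.
The Itô integral has mean 0 and (by the Itô isometry) variance sigma^2 * int_0^t exp(-2 theta (t - s)) ds = sigma^2 * (1 - exp(-2 theta t)) / (2 theta).
With theta = 4, sigma = 1/4, x_0 = 4/5:
  E[X_t] = 4/5 * exp(-4 t) = 4*exp(-4*t)/5
  Var(X_t) = (1/4)^2 * (1 - exp(-2*4 t)) / (2 * 4) = 1/128 - exp(-8*t)/128.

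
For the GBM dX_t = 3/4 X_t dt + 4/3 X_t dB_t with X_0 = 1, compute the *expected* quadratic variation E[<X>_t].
E[<X>_t] = 32*exp(59*t/18)/59 - 32/59

<X>_t = int_0^t ((4/3) * X_s)^2 ds. Taking expectation inside the integral: E[<X>_t] = (4/3)^2 * int_0^t E[X_s^2] ds. For GBM, E[X_s^2] = x_0^2 * exp((2 mu + sigma^2) s). Integrating:
  E[<X>_t] = (4/3)^2 * 1^2 * (exp((2*(3/4) + (4/3)^2) t) - 1) / (2*(3/4) + (4/3)^2)
           = (4/3)^2 * 1^2 * (exp((59/18) t) - 1) / (59/18) = 32*exp(59*t/18)/59 - 32/59.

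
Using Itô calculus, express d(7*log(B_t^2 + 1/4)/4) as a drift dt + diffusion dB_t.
d(7*log(B_t^2 + 1/4)/4) = (7*(1 - 4*B_t^2)/(4*B_t^2 + 1)^2) dt + (14*B_t/(4*B_t^2 + 1)) dB_t

Itô's formula for f(B_t) gives d f(B_t) = f'(B_t) dB_t + (1/2) f''(B_t) dt. Compute derivatives of f(x) = 7*log(x^2 + 1/4)/4:
  f'(x)  = 14*x/(4*x^2 + 1)
  f''(x) = 14*(1 - 4*x^2)/(4*x^2 + 1)^2
Substitute x = B_t and multiply the f'' term by 1/2:
  drift     = (1/2) * (14*(1 - 4*x^2)/(4*x^2 + 1)^2) evaluated at B_t = 7*(1 - 4*B_t^2)/(4*B_t^2 + 1)^2
  diffusion = (14*x/(4*x^2 + 1)) evaluated at B_t = 14*B_t/(4*B_t^2 + 1)
Therefore d(7*log(B_t^2 + 1/4)/4) = (7*(1 - 4*B_t^2)/(4*B_t^2 + 1)^2) dt + (14*B_t/(4*B_t^2 + 1)) dB_t.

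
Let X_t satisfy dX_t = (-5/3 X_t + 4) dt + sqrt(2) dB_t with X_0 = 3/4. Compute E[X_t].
E[X_t] = 12/5 - 33*exp(-5*t/3)/20

Taking expectations and using E[dB_t] = 0, the mean m(t) = E[X_t] satisfies the ODE m'(t) = a m(t) + b with m(0) = x_0. With a = -5/3, b = 4, x_0 = 3/4, the solution is
  m(t) = x_0 * exp(a t) + (b/a) * (exp(a t) - 1)
       = (3/4) * exp((-5/3) t) + (4/(-5/3)) * (exp((-5/3) t) - 1)
       = 12/5 - 33*exp(-5*t/3)/20.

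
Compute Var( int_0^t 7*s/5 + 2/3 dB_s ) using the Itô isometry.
Var = t*(147*t^2 + 210*t + 100)/225

The Itô integral of a deterministic integrand f(s) has mean 0 because each increment f(s) * (B_{s+ds} - B_s) has mean 0. By the Itô isometry:
  Var( int_0^t f(s) dB_s ) = E[ (int_0^t f(s) dB_s)^2 ] = int_0^t f(s)^2 ds.
Here f(s) = 7*s/5 + 2/3, so f(s)^2 = (21*s + 10)^2/225. Integrate:
  int_0^t ((21*s + 10)^2/225) ds = t*(147*t^2 + 210*t + 100)/225.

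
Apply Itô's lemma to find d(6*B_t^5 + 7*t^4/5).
d(6*B_t^5 + 7*t^4/5) = (60*B_t^3 + 28*t^3/5) dt + (30*B_t^4) dB_t

Itô's formula for f(t, x): d f(t, B_t) = (f_t + (1/2) f_xx) dt + f_x dB_t. Compute partials of f(t, x) = 7*t^4/5 + 6*x^5:
  f_t(t,x)  = 28*t^3/5
  f_x(t,x)  = 30*x^4
  f_xx(t,x) = 120*x^3
Assemble drift = f_t + (1/2) f_xx = 28*t^3/5 + 60*x^3 and diffusion = f_x = 30*x^4. Substituting x = B_t:
  d(6*B_t^5 + 7*t^4/5) = (60*B_t^3 + 28*t^3/5) dt + (30*B_t^4) dB_t.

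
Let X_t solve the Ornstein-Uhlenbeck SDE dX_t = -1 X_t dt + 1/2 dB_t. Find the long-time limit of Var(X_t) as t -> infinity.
lim Var(X_t) = 1/8

The OU SDE dX = -theta X dt + sigma dB admits the integrating factor exp(theta t): d(exp(theta t) X_t) = sigma exp(theta t) dB_t. Integrating from 0 to t gives X_t = x_0 * exp(-theta t) + sigma * int_0^t exp(-theta (t-s)) dB_s for any initial x_0. The Itô integral has variance (by the Itô isometry) sigma^2 * int_0^t exp(-2 theta (t - s)) ds = sigma^2 * (1 - exp(-2 theta t)) / (2 theta), independent of x_0.
With theta = 1, sigma = 1/2:
  Var(X_t) = (1/2)^2 * (1 - exp(-2*1 t)) / (2 * 1) = 1/8 - exp(-2*t)/8.
As t -> infinity, exp(-2*1 t) -> 0, so the stationary variance is sigma^2 / (2 theta) = 1/8.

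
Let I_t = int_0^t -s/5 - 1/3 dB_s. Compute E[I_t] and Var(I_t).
E[I_t] = 0; Var(I_t) = t*(3*t^2 + 15*t + 25)/225

The Itô integral of a deterministic integrand f(s) has mean 0 because each increment f(s) * (B_{s+ds} - B_s) has mean 0. By the Itô isometry:
  Var( int_0^t f(s) dB_s ) = E[ (int_0^t f(s) dB_s)^2 ] = int_0^t f(s)^2 ds.
Here f(s) = -s/5 - 1/3, so f(s)^2 = (3*s + 5)^2/225. Integrate:
  int_0^t ((3*s + 5)^2/225) ds = t*(3*t^2 + 15*t + 25)/225.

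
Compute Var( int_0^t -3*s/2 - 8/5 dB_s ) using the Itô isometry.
Var = t*(75*t^2 + 240*t + 256)/100

The Itô integral of a deterministic integrand f(s) has mean 0 because each increment f(s) * (B_{s+ds} - B_s) has mean 0. By the Itô isometry:
  Var( int_0^t f(s) dB_s ) = E[ (int_0^t f(s) dB_s)^2 ] = int_0^t f(s)^2 ds.
Here f(s) = -3*s/2 - 8/5, so f(s)^2 = (15*s + 16)^2/100. Integrate:
  int_0^t ((15*s + 16)^2/100) ds = t*(75*t^2 + 240*t + 256)/100.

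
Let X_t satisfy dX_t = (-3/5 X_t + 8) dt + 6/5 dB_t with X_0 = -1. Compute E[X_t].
E[X_t] = 40/3 - 43*exp(-3*t/5)/3

Taking expectations and using E[dB_t] = 0, the mean m(t) = E[X_t] satisfies the ODE m'(t) = a m(t) + b with m(0) = x_0. With a = -3/5, b = 8, x_0 = -1, the solution is
  m(t) = x_0 * exp(a t) + (b/a) * (exp(a t) - 1)
       = (-1) * exp((-3/5) t) + (8/(-3/5)) * (exp((-3/5) t) - 1)
       = 40/3 - 43*exp(-3*t/5)/3.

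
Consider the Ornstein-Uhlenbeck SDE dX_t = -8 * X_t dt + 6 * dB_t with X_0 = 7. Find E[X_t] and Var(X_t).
E[X_t] = 7*exp(-8*t); Var(X_t) = 9/4 - 9*exp(-16*t)/4

The OU SDE dX = -theta X dt + sigma dB admits the integrating factor exp(theta t): d(exp(theta t) X_t) = sigma exp(theta t) dB_t. Integrating from 0 to t:
  X_t = x_0 * exp(-theta t) + sigma * int_0^t exp(-theta (t-s)) dB_s.
The Itô integral has mean 0 and (by the Itô isometry) variance sigma^2 * int_0^t exp(-2 theta (t - s)) ds = sigma^2 * (1 - exp(-2 theta t)) / (2 theta).
With theta = 8, sigma = 6, x_0 = 7:
  E[X_t] = 7 * exp(-8 t) = 7*exp(-8*t)
  Var(X_t) = (6)^2 * (1 - exp(-2*8 t)) / (2 * 8) = 9/4 - 9*exp(-16*t)/4.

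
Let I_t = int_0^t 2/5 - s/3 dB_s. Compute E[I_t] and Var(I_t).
E[I_t] = 0; Var(I_t) = t*(25*t^2 - 90*t + 108)/675

The Itô integral of a deterministic integrand f(s) has mean 0 because each increment f(s) * (B_{s+ds} - B_s) has mean 0. By the Itô isometry:
  Var( int_0^t f(s) dB_s ) = E[ (int_0^t f(s) dB_s)^2 ] = int_0^t f(s)^2 ds.
Here f(s) = 2/5 - s/3, so f(s)^2 = (5*s - 6)^2/225. Integrate:
  int_0^t ((5*s - 6)^2/225) ds = t*(25*t^2 - 90*t + 108)/675.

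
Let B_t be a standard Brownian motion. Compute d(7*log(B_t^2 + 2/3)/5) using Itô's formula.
d(7*log(B_t^2 + 2/3)/5) = (21*(2 - 3*B_t^2)/(5*(3*B_t^2 + 2)^2)) dt + (42*B_t/(5*(3*B_t^2 + 2))) dB_t

Itô's formula for f(B_t) gives d f(B_t) = f'(B_t) dB_t + (1/2) f''(B_t) dt. Compute derivatives of f(x) = 7*log(x^2 + 2/3)/5:
  f'(x)  = 42*x/(5*(3*x^2 + 2))
  f''(x) = 42*(2 - 3*x^2)/(5*(3*x^2 + 2)^2)
Substitute x = B_t and multiply the f'' term by 1/2:
  drift     = (1/2) * (42*(2 - 3*x^2)/(5*(3*x^2 + 2)^2)) evaluated at B_t = 21*(2 - 3*B_t^2)/(5*(3*B_t^2 + 2)^2)
  diffusion = (42*x/(5*(3*x^2 + 2))) evaluated at B_t = 42*B_t/(5*(3*B_t^2 + 2))
Therefore d(7*log(B_t^2 + 2/3)/5) = (21*(2 - 3*B_t^2)/(5*(3*B_t^2 + 2)^2)) dt + (42*B_t/(5*(3*B_t^2 + 2))) dB_t.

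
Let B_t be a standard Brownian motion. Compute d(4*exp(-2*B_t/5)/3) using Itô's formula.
d(4*exp(-2*B_t/5)/3) = (8*exp(-2*B_t/5)/75) dt + (-8*exp(-2*B_t/5)/15) dB_t

Itô's formula for f(B_t) gives d f(B_t) = f'(B_t) dB_t + (1/2) f''(B_t) dt. Compute derivatives of f(x) = 4*exp(-2*x/5)/3:
  f'(x)  = -8*exp(-2*x/5)/15
  f''(x) = 16*exp(-2*x/5)/75
Substitute x = B_t and multiply the f'' term by 1/2:
  drift     = (1/2) * (16*exp(-2*x/5)/75) evaluated at B_t = 8*exp(-2*B_t/5)/75
  diffusion = (-8*exp(-2*x/5)/15) evaluated at B_t = -8*exp(-2*B_t/5)/15
Therefore d(4*exp(-2*B_t/5)/3) = (8*exp(-2*B_t/5)/75) dt + (-8*exp(-2*B_t/5)/15) dB_t.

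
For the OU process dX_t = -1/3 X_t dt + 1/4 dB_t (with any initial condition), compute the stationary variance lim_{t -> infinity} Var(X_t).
lim Var(X_t) = 3/32

The OU SDE dX = -theta X dt + sigma dB admits the integrating factor exp(theta t): d(exp(theta t) X_t) = sigma exp(theta t) dB_t. Integrating from 0 to t gives X_t = x_0 * exp(-theta t) + sigma * int_0^t exp(-theta (t-s)) dB_s for any initial x_0. The Itô integral has variance (by the Itô isometry) sigma^2 * int_0^t exp(-2 theta (t - s)) ds = sigma^2 * (1 - exp(-2 theta t)) / (2 theta), independent of x_0.
With theta = 1/3, sigma = 1/4:
  Var(X_t) = (1/4)^2 * (1 - exp(-2*1/3 t)) / (2 * 1/3) = 3/32 - 3*exp(-2*t/3)/32.
As t -> infinity, exp(-2*1/3 t) -> 0, so the stationary variance is sigma^2 / (2 theta) = 3/32.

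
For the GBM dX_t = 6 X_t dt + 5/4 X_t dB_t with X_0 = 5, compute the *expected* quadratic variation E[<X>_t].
E[<X>_t] = 625*exp(217*t/16)/217 - 625/217

<X>_t = int_0^t ((5/4) * X_s)^2 ds. Taking expectation inside the integral: E[<X>_t] = (5/4)^2 * int_0^t E[X_s^2] ds. For GBM, E[X_s^2] = x_0^2 * exp((2 mu + sigma^2) s). Integrating:
  E[<X>_t] = (5/4)^2 * 5^2 * (exp((2*6 + (5/4)^2) t) - 1) / (2*6 + (5/4)^2)
           = (5/4)^2 * 5^2 * (exp((217/16) t) - 1) / (217/16) = 625*exp(217*t/16)/217 - 625/217.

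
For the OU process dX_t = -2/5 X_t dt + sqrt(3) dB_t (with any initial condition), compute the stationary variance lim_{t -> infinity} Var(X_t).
lim Var(X_t) = 15/4

The OU SDE dX = -theta X dt + sigma dB admits the integrating factor exp(theta t): d(exp(theta t) X_t) = sigma exp(theta t) dB_t. Integrating from 0 to t gives X_t = x_0 * exp(-theta t) + sigma * int_0^t exp(-theta (t-s)) dB_s for any initial x_0. The Itô integral has variance (by the Itô isometry) sigma^2 * int_0^t exp(-2 theta (t - s)) ds = sigma^2 * (1 - exp(-2 theta t)) / (2 theta), independent of x_0.
With theta = 2/5, sigma = sqrt(3):
  Var(X_t) = (sqrt(3))^2 * (1 - exp(-2*2/5 t)) / (2 * 2/5) = 15/4 - 15*exp(-4*t/5)/4.
As t -> infinity, exp(-2*2/5 t) -> 0, so the stationary variance is sigma^2 / (2 theta) = 15/4.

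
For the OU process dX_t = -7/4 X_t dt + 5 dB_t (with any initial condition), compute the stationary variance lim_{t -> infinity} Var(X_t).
lim Var(X_t) = 50/7

The OU SDE dX = -theta X dt + sigma dB admits the integrating factor exp(theta t): d(exp(theta t) X_t) = sigma exp(theta t) dB_t. Integrating from 0 to t gives X_t = x_0 * exp(-theta t) + sigma * int_0^t exp(-theta (t-s)) dB_s for any initial x_0. The Itô integral has variance (by the Itô isometry) sigma^2 * int_0^t exp(-2 theta (t - s)) ds = sigma^2 * (1 - exp(-2 theta t)) / (2 theta), independent of x_0.
With theta = 7/4, sigma = 5:
  Var(X_t) = (5)^2 * (1 - exp(-2*7/4 t)) / (2 * 7/4) = 50/7 - 50*exp(-7*t/2)/7.
As t -> infinity, exp(-2*7/4 t) -> 0, so the stationary variance is sigma^2 / (2 theta) = 50/7.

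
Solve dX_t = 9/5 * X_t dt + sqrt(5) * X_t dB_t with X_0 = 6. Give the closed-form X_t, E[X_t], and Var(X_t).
X_t = 6 * exp((-7/10) t + (sqrt(5)) B_t); E[X_t] = 6*exp(9*t/5); Var(X_t) = 36*(exp(5*t) - 1)*exp(18*t/5)

For GBM dX = mu X dt + sigma X dB with X_0 = x_0, apply Itô to Y = log X: dY = (mu - sigma^2/2) dt + sigma dB, so Y_t = log(x_0) + (mu - sigma^2/2) t + sigma B_t and hence X_t = x_0 * exp((mu - sigma^2/2) t + sigma B_t).
With mu = 9/5, sigma = sqrt(5), x_0 = 6, this gives:
  X_t = 6 * exp((-7/10) * t + (sqrt(5)) * B_t).
Since sigma*B_t ~ Normal(0, sigma^2 t), E[exp(sigma*B_t)] = exp(sigma^2 t / 2); so E[X_t] = x_0 * exp((mu - sigma^2/2) t) * exp(sigma^2 t / 2) = x_0 * exp(mu t) = 6*exp(9*t/5).
Var(X_t) = E[X_t^2] - (E[X_t])^2 = x_0^2 * exp(2 mu t) * (exp(sigma^2 t) - 1) = 36*(exp(5*t) - 1)*exp(18*t/5).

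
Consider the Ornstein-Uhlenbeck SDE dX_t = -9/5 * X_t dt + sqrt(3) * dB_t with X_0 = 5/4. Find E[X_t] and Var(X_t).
E[X_t] = 5*exp(-9*t/5)/4; Var(X_t) = 5/6 - 5*exp(-18*t/5)/6

The OU SDE dX = -theta X dt + sigma dB admits the integrating factor exp(theta t): d(exp(theta t) X_t) = sigma exp(theta t) dB_t. Integrating from 0 to t:
  X_t = x_0 * exp(-theta t) + sigma * int_0^t exp(-theta (t-s)) dB_s.
The Itô integral has mean 0 and (by the Itô isometry) variance sigma^2 * int_0^t exp(-2 theta (t - s)) ds = sigma^2 * (1 - exp(-2 theta t)) / (2 theta).
With theta = 9/5, sigma = sqrt(3), x_0 = 5/4:
  E[X_t] = 5/4 * exp(-9/5 t) = 5*exp(-9*t/5)/4
  Var(X_t) = (sqrt(3))^2 * (1 - exp(-2*9/5 t)) / (2 * 9/5) = 5/6 - 5*exp(-18*t/5)/6.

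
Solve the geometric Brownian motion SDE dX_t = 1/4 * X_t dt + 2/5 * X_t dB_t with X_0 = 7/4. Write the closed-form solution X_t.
X_t = 7/4 * exp((17/100) * t + (2/5) * B_t)

For GBM dX = mu X dt + sigma X dB with X_0 = x_0, apply Itô to Y = log X: dY = (mu - sigma^2/2) dt + sigma dB, so Y_t = log(x_0) + (mu - sigma^2/2) t + sigma B_t and hence X_t = x_0 * exp((mu - sigma^2/2) t + sigma B_t).
With mu = 1/4, sigma = 2/5, x_0 = 7/4, this gives:
  X_t = 7/4 * exp((17/100) * t + (2/5) * B_t).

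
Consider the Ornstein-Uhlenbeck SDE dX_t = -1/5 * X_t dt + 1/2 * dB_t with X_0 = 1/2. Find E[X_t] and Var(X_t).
E[X_t] = exp(-t/5)/2; Var(X_t) = 5/8 - 5*exp(-2*t/5)/8

The OU SDE dX = -theta X dt + sigma dB admits the integrating factor exp(theta t): d(exp(theta t) X_t) = sigma exp(theta t) dB_t. Integrating from 0 to t:
  X_t = x_0 * exp(-theta t) + sigma * int_0^t exp(-theta (t-s)) dB_s.
The Itô integral has mean 0 and (by the Itô isometry) variance sigma^2 * int_0^t exp(-2 theta (t - s)) ds = sigma^2 * (1 - exp(-2 theta t)) / (2 theta).
With theta = 1/5, sigma = 1/2, x_0 = 1/2:
  E[X_t] = 1/2 * exp(-1/5 t) = exp(-t/5)/2
  Var(X_t) = (1/2)^2 * (1 - exp(-2*1/5 t)) / (2 * 1/5) = 5/8 - 5*exp(-2*t/5)/8.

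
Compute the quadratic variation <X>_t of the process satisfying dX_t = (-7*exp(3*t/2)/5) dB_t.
<X>_t = 49*exp(3*t)/75 - 49/75

For an Itô process dX_t = a(t) dt + b(t) dB_t, the quadratic variation is <X>_t = int_0^t b(s)^2 ds (the drift term does not contribute). Here b(s) = -7*exp(3*s/2)/5, so
  b(s)^2 = 49*exp(3*s)/25.
Integrating from 0 to t:
  <X>_t = int_0^t (49*exp(3*s)/25) ds = 49*exp(3*t)/75 - 49/75.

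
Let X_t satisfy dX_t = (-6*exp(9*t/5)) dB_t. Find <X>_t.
<X>_t = 10*exp(18*t/5) - 10

For an Itô process dX_t = a(t) dt + b(t) dB_t, the quadratic variation is <X>_t = int_0^t b(s)^2 ds (the drift term does not contribute). Here b(s) = -6*exp(9*s/5), so
  b(s)^2 = 36*exp(18*s/5).
Integrating from 0 to t:
  <X>_t = int_0^t (36*exp(18*s/5)) ds = 10*exp(18*t/5) - 10.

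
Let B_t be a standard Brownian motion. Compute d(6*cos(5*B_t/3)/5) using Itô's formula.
d(6*cos(5*B_t/3)/5) = (-5*cos(5*B_t/3)/3) dt + (-2*sin(5*B_t/3)) dB_t

Itô's formula for f(B_t) gives d f(B_t) = f'(B_t) dB_t + (1/2) f''(B_t) dt. Compute derivatives of f(x) = 6*cos(5*x/3)/5:
  f'(x)  = -2*sin(5*x/3)
  f''(x) = -10*cos(5*x/3)/3
Substitute x = B_t and multiply the f'' term by 1/2:
  drift     = (1/2) * (-10*cos(5*x/3)/3) evaluated at B_t = -5*cos(5*B_t/3)/3
  diffusion = (-2*sin(5*x/3)) evaluated at B_t = -2*sin(5*B_t/3)
Therefore d(6*cos(5*B_t/3)/5) = (-5*cos(5*B_t/3)/3) dt + (-2*sin(5*B_t/3)) dB_t.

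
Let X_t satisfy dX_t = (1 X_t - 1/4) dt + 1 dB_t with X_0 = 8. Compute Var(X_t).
Var(X_t) = exp(2*t)/2 - 1/2

The variance V(t) = Var(X_t) satisfies V'(t) = 2 a V(t) + c^2 with V(0) = 0 (drift coefficient is linear in X, diffusion is constant). With a = 1, c = 1, the solution is
  V(t) = (c^2 / (2 a)) * (exp(2 a t) - 1)
       = (1^2 / (2*1)) * (exp(2 t) - 1)
       = exp(2*t)/2 - 1/2.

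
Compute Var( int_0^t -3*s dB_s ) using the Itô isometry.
Var = 3*t^3

The Itô integral of a deterministic integrand f(s) has mean 0 because each increment f(s) * (B_{s+ds} - B_s) has mean 0. By the Itô isometry:
  Var( int_0^t f(s) dB_s ) = E[ (int_0^t f(s) dB_s)^2 ] = int_0^t f(s)^2 ds.
Here f(s) = -3*s, so f(s)^2 = 9*s^2. Integrate:
  int_0^t (9*s^2) ds = 3*t^3.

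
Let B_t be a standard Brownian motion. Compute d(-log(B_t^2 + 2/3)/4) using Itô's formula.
d(-log(B_t^2 + 2/3)/4) = (3*(3*B_t^2 - 2)/(4*(3*B_t^2 + 2)^2)) dt + (-3*B_t/(6*B_t^2 + 4)) dB_t

Itô's formula for f(B_t) gives d f(B_t) = f'(B_t) dB_t + (1/2) f''(B_t) dt. Compute derivatives of f(x) = -log(x^2 + 2/3)/4:
  f'(x)  = -3*x/(6*x^2 + 4)
  f''(x) = 3*(3*x^2 - 2)/(2*(3*x^2 + 2)^2)
Substitute x = B_t and multiply the f'' term by 1/2:
  drift     = (1/2) * (3*(3*x^2 - 2)/(2*(3*x^2 + 2)^2)) evaluated at B_t = 3*(3*B_t^2 - 2)/(4*(3*B_t^2 + 2)^2)
  diffusion = (-3*x/(6*x^2 + 4)) evaluated at B_t = -3*B_t/(6*B_t^2 + 4)
Therefore d(-log(B_t^2 + 2/3)/4) = (3*(3*B_t^2 - 2)/(4*(3*B_t^2 + 2)^2)) dt + (-3*B_t/(6*B_t^2 + 4)) dB_t.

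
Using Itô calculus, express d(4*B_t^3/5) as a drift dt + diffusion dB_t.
d(4*B_t^3/5) = (12*B_t/5) dt + (12*B_t^2/5) dB_t

Itô's formula for f(B_t) gives d f(B_t) = f'(B_t) dB_t + (1/2) f''(B_t) dt. Compute derivatives of f(x) = 4*x^3/5:
  f'(x)  = 12*x^2/5
  f''(x) = 24*x/5
Substitute x = B_t and multiply the f'' term by 1/2:
  drift     = (1/2) * (24*x/5) evaluated at B_t = 12*B_t/5
  diffusion = (12*x^2/5) evaluated at B_t = 12*B_t^2/5
Therefore d(4*B_t^3/5) = (12*B_t/5) dt + (12*B_t^2/5) dB_t.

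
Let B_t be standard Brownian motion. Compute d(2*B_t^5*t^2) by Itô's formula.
d(2*B_t^5*t^2) = (4*B_t^3*t*(B_t^2 + 5*t)) dt + (10*B_t^4*t^2) dB_t

Itô's formula for f(t, x): d f(t, B_t) = (f_t + (1/2) f_xx) dt + f_x dB_t. Compute partials of f(t, x) = 2*t^2*x^5:
  f_t(t,x)  = 4*t*x^5
  f_x(t,x)  = 10*t^2*x^4
  f_xx(t,x) = 40*t^2*x^3
Assemble drift = f_t + (1/2) f_xx = 4*t*x^3*(5*t + x^2) and diffusion = f_x = 10*t^2*x^4. Substituting x = B_t:
  d(2*B_t^5*t^2) = (4*B_t^3*t*(B_t^2 + 5*t)) dt + (10*B_t^4*t^2) dB_t.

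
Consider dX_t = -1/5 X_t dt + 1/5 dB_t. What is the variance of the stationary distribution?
lim Var(X_t) = 1/10

The OU SDE dX = -theta X dt + sigma dB admits the integrating factor exp(theta t): d(exp(theta t) X_t) = sigma exp(theta t) dB_t. Integrating from 0 to t gives X_t = x_0 * exp(-theta t) + sigma * int_0^t exp(-theta (t-s)) dB_s for any initial x_0. The Itô integral has variance (by the Itô isometry) sigma^2 * int_0^t exp(-2 theta (t - s)) ds = sigma^2 * (1 - exp(-2 theta t)) / (2 theta), independent of x_0.
With theta = 1/5, sigma = 1/5:
  Var(X_t) = (1/5)^2 * (1 - exp(-2*1/5 t)) / (2 * 1/5) = 1/10 - exp(-2*t/5)/10.
As t -> infinity, exp(-2*1/5 t) -> 0, so the stationary variance is sigma^2 / (2 theta) = 1/10.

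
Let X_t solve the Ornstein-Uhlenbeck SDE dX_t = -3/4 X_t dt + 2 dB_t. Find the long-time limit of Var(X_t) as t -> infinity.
lim Var(X_t) = 8/3

The OU SDE dX = -theta X dt + sigma dB admits the integrating factor exp(theta t): d(exp(theta t) X_t) = sigma exp(theta t) dB_t. Integrating from 0 to t gives X_t = x_0 * exp(-theta t) + sigma * int_0^t exp(-theta (t-s)) dB_s for any initial x_0. The Itô integral has variance (by the Itô isometry) sigma^2 * int_0^t exp(-2 theta (t - s)) ds = sigma^2 * (1 - exp(-2 theta t)) / (2 theta), independent of x_0.
With theta = 3/4, sigma = 2:
  Var(X_t) = (2)^2 * (1 - exp(-2*3/4 t)) / (2 * 3/4) = 8/3 - 8*exp(-3*t/2)/3.
As t -> infinity, exp(-2*3/4 t) -> 0, so the stationary variance is sigma^2 / (2 theta) = 8/3.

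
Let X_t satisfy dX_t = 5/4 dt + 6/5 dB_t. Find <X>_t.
<X>_t = 36*t/25

For an Itô process dX_t = a(t) dt + b(t) dB_t, the quadratic variation is <X>_t = int_0^t b(s)^2 ds (the drift term does not contribute). Here b(s) = 6/5, so
  b(s)^2 = 36/25.
Integrating from 0 to t:
  <X>_t = int_0^t (36/25) ds = 36*t/25.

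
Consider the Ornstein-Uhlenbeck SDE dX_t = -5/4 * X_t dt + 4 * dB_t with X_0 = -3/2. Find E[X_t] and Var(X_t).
E[X_t] = -3*exp(-5*t/4)/2; Var(X_t) = 32/5 - 32*exp(-5*t/2)/5

The OU SDE dX = -theta X dt + sigma dB admits the integrating factor exp(theta t): d(exp(theta t) X_t) = sigma exp(theta t) dB_t. Integrating from 0 to t:
  X_t = x_0 * exp(-theta t) + sigma * int_0^t exp(-theta (t-s)) dB_s.
The Itô integral has mean 0 and (by the Itô isometry) variance sigma^2 * int_0^t exp(-2 theta (t - s)) ds = sigma^2 * (1 - exp(-2 theta t)) / (2 theta).
With theta = 5/4, sigma = 4, x_0 = -3/2:
  E[X_t] = -3/2 * exp(-5/4 t) = -3*exp(-5*t/4)/2
  Var(X_t) = (4)^2 * (1 - exp(-2*5/4 t)) / (2 * 5/4) = 32/5 - 32*exp(-5*t/2)/5.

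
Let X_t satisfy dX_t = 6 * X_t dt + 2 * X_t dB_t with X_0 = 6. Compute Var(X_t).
Var(X_t) = 36*(exp(4*t) - 1)*exp(12*t)

For GBM dX = mu X dt + sigma X dB with X_0 = x_0, apply Itô to Y = log X: dY = (mu - sigma^2/2) dt + sigma dB, so Y_t = log(x_0) + (mu - sigma^2/2) t + sigma B_t and hence X_t = x_0 * exp((mu - sigma^2/2) t + sigma B_t).
With mu = 6, sigma = 2, x_0 = 6, this gives:
  X_t = 6 * exp((4) * t + (2) * B_t).
Since sigma*B_t ~ Normal(0, sigma^2 t), E[exp(sigma*B_t)] = exp(sigma^2 t / 2); so E[X_t] = x_0 * exp((mu - sigma^2/2) t) * exp(sigma^2 t / 2) = x_0 * exp(mu t) = 6*exp(6*t).
Var(X_t) = E[X_t^2] - (E[X_t])^2 = x_0^2 * exp(2 mu t) * (exp(sigma^2 t) - 1) = 36*(exp(4*t) - 1)*exp(12*t).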